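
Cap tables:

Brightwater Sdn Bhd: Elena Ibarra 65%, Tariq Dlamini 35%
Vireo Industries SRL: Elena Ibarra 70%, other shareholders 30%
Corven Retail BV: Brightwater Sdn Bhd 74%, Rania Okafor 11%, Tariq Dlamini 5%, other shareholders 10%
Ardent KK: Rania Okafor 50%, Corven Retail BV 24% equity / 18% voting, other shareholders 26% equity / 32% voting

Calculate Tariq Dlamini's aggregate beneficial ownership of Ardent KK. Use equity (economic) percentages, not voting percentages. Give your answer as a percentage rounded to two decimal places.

Tariq reaches Ardent along 2 paths.
Via Brightwater → Corven: 35% × 74% × 24% = 6.216%.
Via Corven: 5% × 24% = 1.2%.
Total: 6.216% + 1.2% = 7.416%.
Rounded: 7.42%.

7.42%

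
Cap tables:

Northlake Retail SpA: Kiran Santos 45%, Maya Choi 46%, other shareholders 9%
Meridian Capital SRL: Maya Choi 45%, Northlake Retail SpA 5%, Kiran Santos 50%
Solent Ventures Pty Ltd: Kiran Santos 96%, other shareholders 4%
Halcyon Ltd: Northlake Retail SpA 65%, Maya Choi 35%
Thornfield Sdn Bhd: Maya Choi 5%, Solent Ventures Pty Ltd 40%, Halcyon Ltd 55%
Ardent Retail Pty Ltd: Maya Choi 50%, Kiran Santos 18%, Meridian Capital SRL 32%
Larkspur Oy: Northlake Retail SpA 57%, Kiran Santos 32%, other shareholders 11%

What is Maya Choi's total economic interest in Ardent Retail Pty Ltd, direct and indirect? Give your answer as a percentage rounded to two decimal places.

Maya reaches Ardent along 3 paths.
Direct stake: 50% = 50%.
Via Meridian: 45% × 32% = 14.4%.
Via Northlake → Meridian: 46% × 5% × 32% = 0.736%.
Total: 50% + 14.4% + 0.736% = 65.136%.
Rounded: 65.14%.

65.14%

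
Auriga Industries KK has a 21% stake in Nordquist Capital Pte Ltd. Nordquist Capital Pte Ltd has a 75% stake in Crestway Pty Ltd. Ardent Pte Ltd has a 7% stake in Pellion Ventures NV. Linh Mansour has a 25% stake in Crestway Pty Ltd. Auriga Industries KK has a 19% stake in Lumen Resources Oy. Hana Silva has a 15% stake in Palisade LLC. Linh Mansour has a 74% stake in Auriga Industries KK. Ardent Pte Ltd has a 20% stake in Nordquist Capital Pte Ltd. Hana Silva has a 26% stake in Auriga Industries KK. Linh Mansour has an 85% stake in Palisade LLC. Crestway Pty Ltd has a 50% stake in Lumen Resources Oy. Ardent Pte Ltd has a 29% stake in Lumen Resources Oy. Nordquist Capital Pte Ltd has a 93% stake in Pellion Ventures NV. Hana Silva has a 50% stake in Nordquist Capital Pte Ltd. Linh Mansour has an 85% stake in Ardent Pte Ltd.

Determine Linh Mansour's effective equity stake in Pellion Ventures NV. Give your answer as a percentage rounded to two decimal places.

Linh reaches Pellion along 3 paths.
Via Ardent → Nordquist: 85% × 20% × 93% = 15.81%.
Via Auriga → Nordquist: 74% × 21% × 93% = 14.4522%.
Via Ardent: 85% × 7% = 5.95%.
Total: 15.81% + 14.4522% + 5.95% = 36.2122%.
Rounded: 36.21%.

36.21%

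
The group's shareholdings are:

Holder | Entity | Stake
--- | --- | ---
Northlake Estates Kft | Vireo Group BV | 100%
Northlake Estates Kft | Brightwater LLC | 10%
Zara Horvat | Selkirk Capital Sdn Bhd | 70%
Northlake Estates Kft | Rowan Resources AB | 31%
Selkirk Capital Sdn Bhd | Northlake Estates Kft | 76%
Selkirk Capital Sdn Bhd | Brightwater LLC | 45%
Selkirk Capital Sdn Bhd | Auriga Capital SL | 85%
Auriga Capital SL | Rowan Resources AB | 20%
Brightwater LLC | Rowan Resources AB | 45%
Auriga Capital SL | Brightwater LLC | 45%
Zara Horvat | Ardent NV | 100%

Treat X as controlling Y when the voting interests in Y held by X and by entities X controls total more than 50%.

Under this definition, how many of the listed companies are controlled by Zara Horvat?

7

Zara holds 70% of Selkirk, so Zara controls Selkirk.
Zara holds 100% of Ardent, so Zara controls Ardent.
Selkirk holds 85% of Auriga, so Zara controls Auriga.
Selkirk holds 76% of Northlake, so Zara controls Northlake.
Selkirk and Northlake and Auriga together hold 45% + 10% + 45% = 100% of Brightwater, so Zara controls Brightwater.
Northlake holds 100% of Vireo, so Zara controls Vireo.
Brightwater and Auriga and Northlake together hold 45% + 20% + 31% = 96% of Rowan, so Zara controls Rowan.
Zara controls 7 companies.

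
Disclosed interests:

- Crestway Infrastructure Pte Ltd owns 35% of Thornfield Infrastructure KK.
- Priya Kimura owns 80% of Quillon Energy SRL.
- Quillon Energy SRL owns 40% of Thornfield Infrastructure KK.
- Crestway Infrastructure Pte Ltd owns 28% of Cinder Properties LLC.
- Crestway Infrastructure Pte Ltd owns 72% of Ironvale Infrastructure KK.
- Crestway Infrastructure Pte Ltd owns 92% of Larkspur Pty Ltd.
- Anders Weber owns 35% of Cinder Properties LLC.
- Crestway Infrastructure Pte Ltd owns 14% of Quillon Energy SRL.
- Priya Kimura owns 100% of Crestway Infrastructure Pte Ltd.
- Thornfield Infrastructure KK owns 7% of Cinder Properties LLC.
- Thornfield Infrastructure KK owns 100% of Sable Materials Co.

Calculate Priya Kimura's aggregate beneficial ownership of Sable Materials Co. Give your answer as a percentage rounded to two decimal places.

72.60%

Priya reaches Sable along 3 paths.
Via Quillon → Thornfield: 80% × 40% × 100% = 32%.
Via Crestway → Quillon → Thornfield: 100% × 14% × 40% × 100% = 5.6%.
Via Crestway → Thornfield: 100% × 35% × 100% = 35%.
Total: 32% + 5.6% + 35% = 72.6%.
Rounded: 72.60%.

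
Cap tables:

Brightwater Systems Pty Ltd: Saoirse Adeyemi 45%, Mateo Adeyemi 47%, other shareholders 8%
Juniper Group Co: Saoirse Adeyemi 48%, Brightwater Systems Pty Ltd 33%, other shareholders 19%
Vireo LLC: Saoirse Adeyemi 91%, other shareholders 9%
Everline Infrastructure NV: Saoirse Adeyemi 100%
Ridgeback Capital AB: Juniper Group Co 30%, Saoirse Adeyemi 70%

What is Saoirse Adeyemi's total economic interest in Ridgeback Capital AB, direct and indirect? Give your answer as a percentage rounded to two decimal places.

Saoirse reaches Ridgeback along 3 paths.
Via Juniper: 48% × 30% = 14.4%.
Via Brightwater → Juniper: 45% × 33% × 30% = 4.455%.
Direct stake: 70% = 70%.
Total: 14.4% + 4.455% + 70% = 88.855%.
Rounded: 88.86%.

88.86%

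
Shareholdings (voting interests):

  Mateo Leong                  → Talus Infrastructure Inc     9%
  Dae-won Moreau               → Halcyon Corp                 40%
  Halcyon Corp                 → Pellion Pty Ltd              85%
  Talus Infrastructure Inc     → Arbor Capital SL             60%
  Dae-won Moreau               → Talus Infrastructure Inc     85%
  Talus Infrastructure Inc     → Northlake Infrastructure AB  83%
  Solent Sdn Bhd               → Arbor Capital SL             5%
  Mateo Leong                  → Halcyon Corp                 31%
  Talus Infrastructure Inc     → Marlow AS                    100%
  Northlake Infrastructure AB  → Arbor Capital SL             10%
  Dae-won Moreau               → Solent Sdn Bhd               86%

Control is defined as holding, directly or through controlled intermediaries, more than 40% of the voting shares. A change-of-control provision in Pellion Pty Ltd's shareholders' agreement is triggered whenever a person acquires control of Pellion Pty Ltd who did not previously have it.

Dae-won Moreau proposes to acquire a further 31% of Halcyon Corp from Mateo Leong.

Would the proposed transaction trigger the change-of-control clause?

The purchase adds only to Dae-won's holdings (Mateo's stake shrinks), so Dae-won is the only person who could newly come to control Pellion.
Dae-won holds 85% of Talus, so Dae-won controls Talus.
Dae-won holds 86% of Solent, so Dae-won controls Solent.
Talus holds 83% of Northlake, so Dae-won controls Northlake.
Talus and Solent and Northlake together hold 60% + 5% + 10% = 75% of Arbor, so Dae-won controls Arbor.
Talus holds 100% of Marlow, so Dae-won controls Marlow.
Neither Dae-won nor any entity Dae-won controls holds any voting interest in Pellion.
So before the transaction, Dae-won does not control Pellion.
After the purchase, Dae-won's direct stake in Halcyon rises to 40% + 31% = 71%, and Mateo's stake falls to 0%.
Dae-won holds 71% of Halcyon, so Dae-won controls Halcyon.
Halcyon holds 85% of Pellion, so Dae-won controls Pellion.
Dae-won did not control Pellion before and does after, so the clause is triggered.

Yes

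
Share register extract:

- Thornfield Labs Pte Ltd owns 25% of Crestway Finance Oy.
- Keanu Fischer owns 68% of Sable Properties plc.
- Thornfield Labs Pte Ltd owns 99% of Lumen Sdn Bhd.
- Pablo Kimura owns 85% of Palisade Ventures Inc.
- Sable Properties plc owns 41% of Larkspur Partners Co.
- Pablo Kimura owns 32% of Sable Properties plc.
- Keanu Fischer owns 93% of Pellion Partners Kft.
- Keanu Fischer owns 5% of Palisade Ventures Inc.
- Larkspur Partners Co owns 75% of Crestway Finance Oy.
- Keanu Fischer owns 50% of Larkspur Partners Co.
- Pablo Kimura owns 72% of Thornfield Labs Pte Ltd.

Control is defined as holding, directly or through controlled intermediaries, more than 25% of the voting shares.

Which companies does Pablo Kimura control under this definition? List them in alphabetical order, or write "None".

Crestway Finance Oy, Larkspur Partners Co, Lumen Sdn Bhd, Palisade Ventures Inc, Sable Properties plc, Thornfield Labs Pte Ltd

Pablo holds 32% of Sable, so Pablo controls Sable.
Pablo holds 85% of Palisade, so Pablo controls Palisade.
Pablo holds 72% of Thornfield, so Pablo controls Thornfield.
Sable holds 41% of Larkspur, so Pablo controls Larkspur.
Thornfield holds 99% of Lumen, so Pablo controls Lumen.
Larkspur and Thornfield together hold 75% + 25% = 100% of Crestway, so Pablo controls Crestway.
No other company's threshold is met.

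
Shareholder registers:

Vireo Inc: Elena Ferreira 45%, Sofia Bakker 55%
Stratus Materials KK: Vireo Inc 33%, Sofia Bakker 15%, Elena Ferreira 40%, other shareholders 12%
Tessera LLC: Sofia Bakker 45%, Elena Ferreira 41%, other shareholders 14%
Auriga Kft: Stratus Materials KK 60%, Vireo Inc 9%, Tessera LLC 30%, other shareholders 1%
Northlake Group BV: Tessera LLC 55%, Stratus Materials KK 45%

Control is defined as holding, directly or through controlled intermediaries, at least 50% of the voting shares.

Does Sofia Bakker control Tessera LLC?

No

Sofia holds 55% of Vireo, so Sofia controls Vireo.
In Tessera, Sofia's side holds only 45%, not ≥ 50%.
So Sofia does not control Tessera.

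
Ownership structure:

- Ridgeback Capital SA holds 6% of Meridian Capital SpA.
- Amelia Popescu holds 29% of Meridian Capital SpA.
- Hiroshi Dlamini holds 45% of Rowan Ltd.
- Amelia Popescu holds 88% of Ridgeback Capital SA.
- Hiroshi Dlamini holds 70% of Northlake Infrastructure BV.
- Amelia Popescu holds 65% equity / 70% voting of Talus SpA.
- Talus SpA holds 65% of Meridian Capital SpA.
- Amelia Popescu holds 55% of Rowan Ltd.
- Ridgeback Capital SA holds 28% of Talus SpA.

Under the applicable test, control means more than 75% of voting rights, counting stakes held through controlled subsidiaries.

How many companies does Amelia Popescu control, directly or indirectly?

3

Amelia holds 88% of Ridgeback, so Amelia controls Ridgeback.
Amelia and Ridgeback together hold 70% + 28% = 98% of Talus, so Amelia controls Talus.
Amelia and Talus and Ridgeback together hold 29% + 65% + 6% = 100% of Meridian, so Amelia controls Meridian.
No other company's threshold is met.
Amelia controls 3 companies.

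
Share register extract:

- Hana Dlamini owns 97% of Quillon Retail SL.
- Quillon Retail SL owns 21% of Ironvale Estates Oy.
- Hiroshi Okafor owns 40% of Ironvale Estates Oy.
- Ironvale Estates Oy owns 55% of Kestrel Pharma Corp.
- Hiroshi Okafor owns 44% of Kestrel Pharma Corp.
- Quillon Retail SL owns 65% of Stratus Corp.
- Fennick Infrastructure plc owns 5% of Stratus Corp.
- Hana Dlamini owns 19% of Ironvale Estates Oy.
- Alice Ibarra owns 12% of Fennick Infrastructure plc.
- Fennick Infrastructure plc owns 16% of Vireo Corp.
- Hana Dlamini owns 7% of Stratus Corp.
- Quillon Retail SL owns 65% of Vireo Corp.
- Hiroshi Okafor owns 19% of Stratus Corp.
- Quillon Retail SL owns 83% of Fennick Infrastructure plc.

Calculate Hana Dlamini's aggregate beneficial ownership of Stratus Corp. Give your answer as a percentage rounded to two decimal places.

Hana reaches Stratus along 3 paths.
Direct stake: 7% = 7%.
Via Quillon: 97% × 65% = 63.05%.
Via Quillon → Fennick: 97% × 83% × 5% = 4.0255%.
Total: 7% + 63.05% + 4.0255% = 74.0755%.
Rounded: 74.08%.

74.08%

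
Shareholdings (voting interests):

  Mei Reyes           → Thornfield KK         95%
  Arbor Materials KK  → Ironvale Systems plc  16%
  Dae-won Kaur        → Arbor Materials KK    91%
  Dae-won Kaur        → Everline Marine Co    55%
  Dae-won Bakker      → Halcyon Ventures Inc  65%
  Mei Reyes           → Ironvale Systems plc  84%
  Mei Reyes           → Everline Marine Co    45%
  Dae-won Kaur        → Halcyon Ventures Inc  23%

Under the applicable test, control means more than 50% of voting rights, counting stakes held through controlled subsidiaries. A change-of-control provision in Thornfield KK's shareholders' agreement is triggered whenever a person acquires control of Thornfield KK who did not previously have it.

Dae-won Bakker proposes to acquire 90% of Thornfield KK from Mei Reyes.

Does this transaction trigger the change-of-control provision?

Yes

The purchase adds only to Dae-won Bakker's holdings (Mei's stake shrinks), so Dae-won Bakker is the only person who could newly come to control Thornfield.
Dae-won Bakker holds 65% of Halcyon, so Dae-won Bakker controls Halcyon.
Neither Dae-won Bakker nor any entity Dae-won Bakker controls holds any voting interest in Thornfield.
So before the transaction, Dae-won Bakker does not control Thornfield.
After the purchase, Dae-won Bakker holds 90% of Thornfield directly, and Mei's stake falls to 5%.
Dae-won Bakker holds 90% of Thornfield, so Dae-won Bakker controls Thornfield.
Dae-won Bakker did not control Thornfield before and does after, so the clause is triggered.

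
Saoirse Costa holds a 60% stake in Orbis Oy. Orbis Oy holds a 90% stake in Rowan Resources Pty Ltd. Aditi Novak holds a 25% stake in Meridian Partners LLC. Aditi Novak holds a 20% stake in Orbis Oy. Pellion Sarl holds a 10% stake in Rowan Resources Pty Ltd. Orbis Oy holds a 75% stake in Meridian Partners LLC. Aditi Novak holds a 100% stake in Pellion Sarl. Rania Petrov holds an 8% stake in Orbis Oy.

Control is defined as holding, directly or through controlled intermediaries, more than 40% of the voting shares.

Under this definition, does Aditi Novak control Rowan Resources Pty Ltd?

No

Aditi holds 100% of Pellion, so Aditi controls Pellion.
In Rowan, Aditi's side holds only 10%, not > 40%.
So Aditi does not control Rowan.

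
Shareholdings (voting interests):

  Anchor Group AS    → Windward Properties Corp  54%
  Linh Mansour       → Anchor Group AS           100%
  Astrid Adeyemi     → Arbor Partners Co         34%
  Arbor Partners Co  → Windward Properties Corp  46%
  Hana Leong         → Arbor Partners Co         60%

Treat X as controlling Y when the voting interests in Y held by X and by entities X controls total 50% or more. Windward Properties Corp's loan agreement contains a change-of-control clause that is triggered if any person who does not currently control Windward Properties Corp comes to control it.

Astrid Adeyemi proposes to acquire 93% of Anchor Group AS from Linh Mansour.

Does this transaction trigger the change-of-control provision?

The purchase adds only to Astrid's holdings (Linh's stake shrinks), so Astrid is the only person who could newly come to control Windward.
Astrid's largest direct stake is 34% in Arbor, which does not meet the threshold, so Astrid controls no company.
Neither Astrid nor any entity Astrid controls holds any voting interest in Windward.
So before the transaction, Astrid does not control Windward.
After the purchase, Astrid holds 93% of Anchor directly, and Linh's stake falls to 7%.
Astrid holds 93% of Anchor, so Astrid controls Anchor.
Anchor holds 54% of Windward, so Astrid controls Windward.
Astrid did not control Windward before and does after, so the clause is triggered.

Yes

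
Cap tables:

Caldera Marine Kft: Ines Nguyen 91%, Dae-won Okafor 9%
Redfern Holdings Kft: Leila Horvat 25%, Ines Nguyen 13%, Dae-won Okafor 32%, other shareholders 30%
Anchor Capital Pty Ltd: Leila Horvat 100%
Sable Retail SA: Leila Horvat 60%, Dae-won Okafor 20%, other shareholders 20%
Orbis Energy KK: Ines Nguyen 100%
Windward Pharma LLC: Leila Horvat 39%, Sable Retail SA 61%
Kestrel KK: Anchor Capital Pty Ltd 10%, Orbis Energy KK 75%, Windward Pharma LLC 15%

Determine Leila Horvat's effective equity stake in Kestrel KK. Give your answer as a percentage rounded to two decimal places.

21.34%

Leila reaches Kestrel along 3 paths.
Via Anchor: 100% × 10% = 10%.
Via Windward: 39% × 15% = 5.85%.
Via Sable → Windward: 60% × 61% × 15% = 5.49%.
Total: 10% + 5.85% + 5.49% = 21.34%.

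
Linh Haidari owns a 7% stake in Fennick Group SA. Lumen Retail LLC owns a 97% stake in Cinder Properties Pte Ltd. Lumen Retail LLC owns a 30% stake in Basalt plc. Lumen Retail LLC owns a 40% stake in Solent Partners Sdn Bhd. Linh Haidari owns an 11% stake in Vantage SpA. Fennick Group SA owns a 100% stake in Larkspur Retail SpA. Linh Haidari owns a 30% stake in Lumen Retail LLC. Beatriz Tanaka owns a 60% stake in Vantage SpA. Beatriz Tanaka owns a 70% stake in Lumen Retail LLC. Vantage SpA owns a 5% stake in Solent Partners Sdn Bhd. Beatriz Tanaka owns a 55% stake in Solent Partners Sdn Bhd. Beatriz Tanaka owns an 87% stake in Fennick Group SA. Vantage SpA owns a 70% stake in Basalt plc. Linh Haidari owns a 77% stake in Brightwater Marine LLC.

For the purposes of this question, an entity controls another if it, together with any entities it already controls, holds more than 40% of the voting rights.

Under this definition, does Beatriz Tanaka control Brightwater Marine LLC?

Beatriz holds 60% of Vantage, so Beatriz controls Vantage.
Beatriz holds 70% of Lumen, so Beatriz controls Lumen.
Vantage and Lumen together hold 70% + 30% = 100% of Basalt, so Beatriz controls Basalt.
Lumen holds 97% of Cinder, so Beatriz controls Cinder.
Beatriz holds 87% of Fennick, so Beatriz controls Fennick.
Beatriz and Vantage and Lumen together hold 55% + 5% + 40% = 100% of Solent, so Beatriz controls Solent.
Fennick holds 100% of Larkspur, so Beatriz controls Larkspur.
Neither Beatriz nor any entity Beatriz controls holds any voting interest in Brightwater.
So Beatriz does not control Brightwater.

No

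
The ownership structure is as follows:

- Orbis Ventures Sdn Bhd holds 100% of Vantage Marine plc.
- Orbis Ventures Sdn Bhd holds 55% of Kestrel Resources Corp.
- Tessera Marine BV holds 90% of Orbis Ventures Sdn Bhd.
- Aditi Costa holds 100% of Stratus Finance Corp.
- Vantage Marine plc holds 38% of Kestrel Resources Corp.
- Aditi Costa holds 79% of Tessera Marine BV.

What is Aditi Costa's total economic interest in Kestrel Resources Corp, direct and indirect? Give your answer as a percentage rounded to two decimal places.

66.12%

Aditi reaches Kestrel along 2 paths.
Via Tessera → Orbis: 79% × 90% × 55% = 39.105%.
Via Tessera → Orbis → Vantage: 79% × 90% × 100% × 38% = 27.018%.
Total: 39.105% + 27.018% = 66.123%.
Rounded: 66.12%.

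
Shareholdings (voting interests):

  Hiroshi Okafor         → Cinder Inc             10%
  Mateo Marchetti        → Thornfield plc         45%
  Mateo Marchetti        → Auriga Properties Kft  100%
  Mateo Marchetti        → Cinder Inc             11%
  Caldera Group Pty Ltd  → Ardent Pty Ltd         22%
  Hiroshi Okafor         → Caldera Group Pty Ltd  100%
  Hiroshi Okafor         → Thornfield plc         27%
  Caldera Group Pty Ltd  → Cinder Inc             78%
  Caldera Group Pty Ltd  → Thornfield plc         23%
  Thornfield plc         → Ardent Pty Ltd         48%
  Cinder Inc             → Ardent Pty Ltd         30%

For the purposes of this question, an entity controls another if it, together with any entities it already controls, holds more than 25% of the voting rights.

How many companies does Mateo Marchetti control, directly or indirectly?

3

Mateo holds 45% of Thornfield, so Mateo controls Thornfield.
Mateo holds 100% of Auriga, so Mateo controls Auriga.
Thornfield holds 48% of Ardent, so Mateo controls Ardent.
No other company's threshold is met.
Mateo controls 3 companies.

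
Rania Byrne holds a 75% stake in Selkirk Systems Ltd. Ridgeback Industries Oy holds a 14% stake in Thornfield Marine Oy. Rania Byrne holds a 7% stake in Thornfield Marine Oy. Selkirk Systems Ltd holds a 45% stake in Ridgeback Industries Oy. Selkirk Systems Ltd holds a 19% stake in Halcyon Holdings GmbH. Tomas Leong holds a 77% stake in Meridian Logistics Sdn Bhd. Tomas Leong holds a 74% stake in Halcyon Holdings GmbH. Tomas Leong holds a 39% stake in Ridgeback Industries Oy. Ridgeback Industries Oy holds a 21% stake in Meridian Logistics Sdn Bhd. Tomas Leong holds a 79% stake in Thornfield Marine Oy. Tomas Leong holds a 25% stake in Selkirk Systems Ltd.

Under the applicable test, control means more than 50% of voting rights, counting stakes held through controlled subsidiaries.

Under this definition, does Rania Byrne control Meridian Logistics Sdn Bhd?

Rania holds 75% of Selkirk, so Rania controls Selkirk.
Neither Rania nor any entity Rania controls holds any voting interest in Meridian.
So Rania does not control Meridian.

No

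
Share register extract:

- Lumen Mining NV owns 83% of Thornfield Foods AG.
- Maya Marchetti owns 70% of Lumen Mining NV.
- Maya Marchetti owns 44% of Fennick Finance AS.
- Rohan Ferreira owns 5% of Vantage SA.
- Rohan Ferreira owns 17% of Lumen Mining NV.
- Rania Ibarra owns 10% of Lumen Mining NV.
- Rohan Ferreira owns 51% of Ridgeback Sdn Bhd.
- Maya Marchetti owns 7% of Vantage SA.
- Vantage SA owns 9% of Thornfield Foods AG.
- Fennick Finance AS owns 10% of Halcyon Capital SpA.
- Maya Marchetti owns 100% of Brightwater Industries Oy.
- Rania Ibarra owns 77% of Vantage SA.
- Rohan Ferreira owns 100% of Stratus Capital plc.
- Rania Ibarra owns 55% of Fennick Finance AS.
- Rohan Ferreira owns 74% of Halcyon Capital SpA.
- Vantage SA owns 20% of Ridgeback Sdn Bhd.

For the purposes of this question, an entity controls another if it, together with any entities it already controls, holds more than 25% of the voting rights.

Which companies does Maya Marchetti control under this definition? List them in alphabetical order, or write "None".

Maya holds 44% of Fennick, so Maya controls Fennick.
Maya holds 70% of Lumen, so Maya controls Lumen.
Maya holds 100% of Brightwater, so Maya controls Brightwater.
Lumen holds 83% of Thornfield, so Maya controls Thornfield.
No other company's threshold is met.

Brightwater Industries Oy, Fennick Finance AS, Lumen Mining NV, Thornfield Foods AG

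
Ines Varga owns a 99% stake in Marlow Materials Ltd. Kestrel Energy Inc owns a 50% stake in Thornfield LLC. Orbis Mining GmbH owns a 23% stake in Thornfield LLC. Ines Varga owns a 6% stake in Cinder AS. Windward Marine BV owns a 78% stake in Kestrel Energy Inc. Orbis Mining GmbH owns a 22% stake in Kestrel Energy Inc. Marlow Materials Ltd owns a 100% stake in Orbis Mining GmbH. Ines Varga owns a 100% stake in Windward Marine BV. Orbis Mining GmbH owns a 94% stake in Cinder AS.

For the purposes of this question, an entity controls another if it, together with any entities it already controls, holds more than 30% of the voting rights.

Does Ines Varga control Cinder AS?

Ines holds 99% of Marlow, so Ines controls Marlow.
Marlow holds 100% of Orbis, so Ines controls Orbis.
Orbis and Ines together hold 94% + 6% = 100% of Cinder, so Ines controls Cinder.

Yes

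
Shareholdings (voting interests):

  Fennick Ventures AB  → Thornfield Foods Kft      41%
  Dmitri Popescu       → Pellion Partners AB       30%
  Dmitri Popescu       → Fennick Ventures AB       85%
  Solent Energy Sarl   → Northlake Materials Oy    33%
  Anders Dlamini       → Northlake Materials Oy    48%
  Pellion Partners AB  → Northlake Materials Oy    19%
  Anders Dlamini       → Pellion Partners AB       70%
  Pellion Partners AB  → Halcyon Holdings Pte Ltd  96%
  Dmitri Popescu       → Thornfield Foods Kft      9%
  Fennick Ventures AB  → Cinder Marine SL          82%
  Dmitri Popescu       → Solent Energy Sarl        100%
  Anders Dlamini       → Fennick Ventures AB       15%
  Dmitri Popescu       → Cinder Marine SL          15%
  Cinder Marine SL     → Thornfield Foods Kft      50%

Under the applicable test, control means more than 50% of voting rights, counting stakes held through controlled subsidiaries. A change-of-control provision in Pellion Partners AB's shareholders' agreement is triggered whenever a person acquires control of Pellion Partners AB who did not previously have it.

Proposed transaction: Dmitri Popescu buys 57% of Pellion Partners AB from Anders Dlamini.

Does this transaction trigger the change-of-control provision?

Yes

The purchase adds only to Dmitri's holdings (Anders's stake shrinks), so Dmitri is the only person who could newly come to control Pellion.
Dmitri holds 85% of Fennick, so Dmitri controls Fennick.
Fennick and Dmitri together hold 82% + 15% = 97% of Cinder, so Dmitri controls Cinder.
Dmitri holds 100% of Solent, so Dmitri controls Solent.
Dmitri and Cinder and Fennick together hold 9% + 50% + 41% = 100% of Thornfield, so Dmitri controls Thornfield.
In Pellion, Dmitri's side holds only 30%, not > 50%.
So before the transaction, Dmitri does not control Pellion.
After the purchase, Dmitri's direct stake in Pellion rises to 30% + 57% = 87%, and Anders's stake falls to 13%.
Dmitri holds 87% of Pellion, so Dmitri controls Pellion.
Dmitri did not control Pellion before and does after, so the clause is triggered.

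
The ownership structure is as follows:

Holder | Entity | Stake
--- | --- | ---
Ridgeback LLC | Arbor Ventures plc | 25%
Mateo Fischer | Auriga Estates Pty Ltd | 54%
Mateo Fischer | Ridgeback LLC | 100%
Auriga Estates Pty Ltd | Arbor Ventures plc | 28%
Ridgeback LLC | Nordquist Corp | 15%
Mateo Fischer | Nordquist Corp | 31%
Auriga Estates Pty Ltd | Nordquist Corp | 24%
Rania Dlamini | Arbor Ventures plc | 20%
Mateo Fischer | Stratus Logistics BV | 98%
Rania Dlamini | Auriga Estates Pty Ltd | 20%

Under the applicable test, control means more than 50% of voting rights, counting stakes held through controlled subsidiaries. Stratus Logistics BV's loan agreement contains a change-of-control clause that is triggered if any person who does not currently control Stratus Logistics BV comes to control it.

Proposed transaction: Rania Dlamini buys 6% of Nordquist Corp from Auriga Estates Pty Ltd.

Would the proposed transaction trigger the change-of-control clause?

No

The purchase adds only to Rania's holdings (Auriga's stake shrinks), so Rania is the only person who could newly come to control Stratus.
Rania's largest direct stake is 20% in Auriga, which does not meet the threshold, so Rania controls no company.
Neither Rania nor any entity Rania controls holds any voting interest in Stratus.
So before the transaction, Rania does not control Stratus.
After the purchase, Rania holds 6% of Nordquist directly, and Auriga's stake falls to 18%.
Rania's side now holds 6% of Nordquist, not > 50%, so Rania still does not control Nordquist.
After the transaction, neither Rania nor any entity Rania controls holds a voting interest in Stratus, so Rania still does not control it.
No new person acquires control, so the clause is not triggered.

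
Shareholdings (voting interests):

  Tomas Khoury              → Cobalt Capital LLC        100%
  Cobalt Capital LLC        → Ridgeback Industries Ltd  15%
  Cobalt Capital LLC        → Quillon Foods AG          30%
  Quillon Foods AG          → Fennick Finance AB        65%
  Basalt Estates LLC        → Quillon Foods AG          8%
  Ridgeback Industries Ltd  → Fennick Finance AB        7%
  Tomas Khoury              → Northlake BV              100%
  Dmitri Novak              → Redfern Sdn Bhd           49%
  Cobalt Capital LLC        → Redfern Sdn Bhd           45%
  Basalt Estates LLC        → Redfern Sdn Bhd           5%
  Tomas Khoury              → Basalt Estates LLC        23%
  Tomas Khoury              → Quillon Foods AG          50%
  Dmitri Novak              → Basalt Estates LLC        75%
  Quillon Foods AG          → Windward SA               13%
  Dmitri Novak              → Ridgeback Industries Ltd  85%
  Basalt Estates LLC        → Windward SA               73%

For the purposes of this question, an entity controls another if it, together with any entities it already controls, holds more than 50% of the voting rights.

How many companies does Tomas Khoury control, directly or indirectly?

4

Tomas holds 100% of Cobalt, so Tomas controls Cobalt.
Tomas holds 100% of Northlake, so Tomas controls Northlake.
Cobalt and Tomas together hold 30% + 50% = 80% of Quillon, so Tomas controls Quillon.
Quillon holds 65% of Fennick, so Tomas controls Fennick.
No other company's threshold is met.
Tomas controls 4 companies.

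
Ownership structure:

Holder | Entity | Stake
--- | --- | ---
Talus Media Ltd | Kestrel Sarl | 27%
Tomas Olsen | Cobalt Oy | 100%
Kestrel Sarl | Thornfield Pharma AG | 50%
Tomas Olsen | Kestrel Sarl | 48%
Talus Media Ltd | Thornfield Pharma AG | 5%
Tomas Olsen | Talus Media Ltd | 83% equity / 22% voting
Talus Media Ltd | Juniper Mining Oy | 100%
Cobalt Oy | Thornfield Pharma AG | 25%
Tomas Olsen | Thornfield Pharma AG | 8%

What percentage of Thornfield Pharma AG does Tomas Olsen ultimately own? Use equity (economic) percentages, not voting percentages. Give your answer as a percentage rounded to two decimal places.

72.36%

Tomas reaches Thornfield along 5 paths.
Via Cobalt: 100% × 25% = 25%.
Direct stake: 8% = 8%.
Via Talus → Kestrel: 83% × 27% × 50% = 11.205%.
Via Kestrel: 48% × 50% = 24%.
Via Talus: 83% × 5% = 4.15%.
Total: 25% + 8% + 11.205% + 24% + 4.15% = 72.355%.
Rounded: 72.36%.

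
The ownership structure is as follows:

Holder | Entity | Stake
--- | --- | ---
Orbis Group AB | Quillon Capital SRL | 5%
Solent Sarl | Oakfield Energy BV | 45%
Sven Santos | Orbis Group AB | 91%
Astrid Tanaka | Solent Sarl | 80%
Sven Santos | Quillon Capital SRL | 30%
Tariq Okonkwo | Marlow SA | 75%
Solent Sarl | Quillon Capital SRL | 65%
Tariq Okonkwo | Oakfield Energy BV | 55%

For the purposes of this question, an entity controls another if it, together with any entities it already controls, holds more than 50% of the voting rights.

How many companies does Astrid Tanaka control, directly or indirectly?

Astrid holds 80% of Solent, so Astrid controls Solent.
Solent holds 65% of Quillon, so Astrid controls Quillon.
No other company's threshold is met.
Astrid controls 2 companies.

2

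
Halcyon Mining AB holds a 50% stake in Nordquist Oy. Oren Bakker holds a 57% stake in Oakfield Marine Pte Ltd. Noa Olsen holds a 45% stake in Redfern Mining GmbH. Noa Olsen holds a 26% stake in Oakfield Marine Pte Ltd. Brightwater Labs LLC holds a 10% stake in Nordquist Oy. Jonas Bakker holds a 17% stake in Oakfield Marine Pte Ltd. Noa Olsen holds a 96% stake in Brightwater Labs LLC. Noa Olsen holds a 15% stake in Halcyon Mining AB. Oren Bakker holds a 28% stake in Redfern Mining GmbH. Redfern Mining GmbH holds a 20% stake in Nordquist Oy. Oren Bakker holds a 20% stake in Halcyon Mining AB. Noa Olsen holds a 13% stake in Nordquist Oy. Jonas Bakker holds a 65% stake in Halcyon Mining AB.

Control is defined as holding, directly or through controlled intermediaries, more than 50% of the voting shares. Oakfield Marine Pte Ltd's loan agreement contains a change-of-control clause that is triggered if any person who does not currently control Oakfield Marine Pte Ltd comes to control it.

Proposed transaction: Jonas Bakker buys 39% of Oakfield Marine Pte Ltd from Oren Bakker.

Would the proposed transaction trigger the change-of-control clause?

Yes

The purchase adds only to Jonas's holdings (Oren's stake shrinks), so Jonas is the only person who could newly come to control Oakfield.
Jonas holds 65% of Halcyon, so Jonas controls Halcyon.
In Oakfield, Jonas's side holds only 17%, not > 50%.
So before the transaction, Jonas does not control Oakfield.
After the purchase, Jonas's direct stake in Oakfield rises to 17% + 39% = 56%, and Oren's stake falls to 18%.
Jonas holds 56% of Oakfield, so Jonas controls Oakfield.
Jonas did not control Oakfield before and does after, so the clause is triggered.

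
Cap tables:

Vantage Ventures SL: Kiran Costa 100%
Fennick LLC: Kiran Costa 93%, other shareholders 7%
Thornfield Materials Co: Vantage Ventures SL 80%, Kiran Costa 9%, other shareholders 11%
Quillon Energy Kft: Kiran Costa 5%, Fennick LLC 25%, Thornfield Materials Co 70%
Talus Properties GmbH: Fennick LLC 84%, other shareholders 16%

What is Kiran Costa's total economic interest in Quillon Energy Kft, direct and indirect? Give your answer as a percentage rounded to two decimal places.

90.55%

Kiran reaches Quillon along 4 paths.
Direct stake: 5% = 5%.
Via Fennick: 93% × 25% = 23.25%.
Via Vantage → Thornfield: 100% × 80% × 70% = 56%.
Via Thornfield: 9% × 70% = 6.3%.
Total: 5% + 23.25% + 56% + 6.3% = 90.55%.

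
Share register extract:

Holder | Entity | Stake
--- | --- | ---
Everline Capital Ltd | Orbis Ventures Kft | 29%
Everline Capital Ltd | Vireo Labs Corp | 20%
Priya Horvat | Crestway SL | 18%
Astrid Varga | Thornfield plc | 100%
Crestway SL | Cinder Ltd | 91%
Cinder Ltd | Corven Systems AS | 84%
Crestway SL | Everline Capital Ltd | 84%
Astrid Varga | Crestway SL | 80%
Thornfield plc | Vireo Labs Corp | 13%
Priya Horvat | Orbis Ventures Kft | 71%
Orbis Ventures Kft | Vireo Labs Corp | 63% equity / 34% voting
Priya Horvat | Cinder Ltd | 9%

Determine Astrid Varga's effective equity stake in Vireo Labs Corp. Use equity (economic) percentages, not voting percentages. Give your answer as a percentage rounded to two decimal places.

Astrid reaches Vireo along 3 paths.
Via Crestway → Everline → Orbis: 80% × 84% × 29% × 63% = 12.27744%.
Via Thornfield: 100% × 13% = 13%.
Via Crestway → Everline: 80% × 84% × 20% = 13.44%.
Total: 12.27744% + 13% + 13.44% = 38.71744%.
Rounded: 38.72%.

38.72%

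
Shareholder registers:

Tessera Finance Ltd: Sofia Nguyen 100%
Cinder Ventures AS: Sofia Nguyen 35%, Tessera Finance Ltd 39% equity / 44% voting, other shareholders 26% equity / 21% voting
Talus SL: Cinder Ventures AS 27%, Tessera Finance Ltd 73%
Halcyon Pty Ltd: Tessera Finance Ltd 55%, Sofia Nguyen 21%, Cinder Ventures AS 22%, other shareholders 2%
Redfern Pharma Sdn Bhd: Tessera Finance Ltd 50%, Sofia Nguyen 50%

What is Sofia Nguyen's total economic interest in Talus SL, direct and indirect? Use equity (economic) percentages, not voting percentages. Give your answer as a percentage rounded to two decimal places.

92.98%

Sofia reaches Talus along 3 paths.
Via Cinder: 35% × 27% = 9.45%.
Via Tessera → Cinder: 100% × 39% × 27% = 10.53%.
Via Tessera: 100% × 73% = 73%.
Total: 9.45% + 10.53% + 73% = 92.98%.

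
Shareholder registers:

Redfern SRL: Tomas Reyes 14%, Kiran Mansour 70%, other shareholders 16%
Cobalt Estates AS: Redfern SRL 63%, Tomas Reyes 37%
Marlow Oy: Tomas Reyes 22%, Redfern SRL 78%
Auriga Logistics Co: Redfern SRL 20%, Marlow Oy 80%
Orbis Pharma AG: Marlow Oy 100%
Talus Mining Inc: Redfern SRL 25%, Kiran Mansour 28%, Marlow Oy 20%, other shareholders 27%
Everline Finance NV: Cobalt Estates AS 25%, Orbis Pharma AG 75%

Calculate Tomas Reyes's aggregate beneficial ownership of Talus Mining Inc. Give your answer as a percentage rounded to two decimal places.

10.08%

Tomas reaches Talus along 3 paths.
Via Redfern: 14% × 25% = 3.5%.
Via Marlow: 22% × 20% = 4.4%.
Via Redfern → Marlow: 14% × 78% × 20% = 2.184%.
Total: 3.5% + 4.4% + 2.184% = 10.084%.
Rounded: 10.08%.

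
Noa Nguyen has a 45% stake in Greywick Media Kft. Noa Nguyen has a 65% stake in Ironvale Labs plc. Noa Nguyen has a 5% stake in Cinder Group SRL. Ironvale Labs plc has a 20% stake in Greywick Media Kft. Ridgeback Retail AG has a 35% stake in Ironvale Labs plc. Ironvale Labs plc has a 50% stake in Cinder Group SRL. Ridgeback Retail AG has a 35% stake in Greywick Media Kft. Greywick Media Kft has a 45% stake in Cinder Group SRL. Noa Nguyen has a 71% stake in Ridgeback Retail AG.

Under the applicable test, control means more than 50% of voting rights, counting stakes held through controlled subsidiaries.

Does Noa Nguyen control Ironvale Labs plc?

Noa holds 71% of Ridgeback, so Noa controls Ridgeback.
Noa and Ridgeback together hold 65% + 35% = 100% of Ironvale, so Noa controls Ironvale.

Yes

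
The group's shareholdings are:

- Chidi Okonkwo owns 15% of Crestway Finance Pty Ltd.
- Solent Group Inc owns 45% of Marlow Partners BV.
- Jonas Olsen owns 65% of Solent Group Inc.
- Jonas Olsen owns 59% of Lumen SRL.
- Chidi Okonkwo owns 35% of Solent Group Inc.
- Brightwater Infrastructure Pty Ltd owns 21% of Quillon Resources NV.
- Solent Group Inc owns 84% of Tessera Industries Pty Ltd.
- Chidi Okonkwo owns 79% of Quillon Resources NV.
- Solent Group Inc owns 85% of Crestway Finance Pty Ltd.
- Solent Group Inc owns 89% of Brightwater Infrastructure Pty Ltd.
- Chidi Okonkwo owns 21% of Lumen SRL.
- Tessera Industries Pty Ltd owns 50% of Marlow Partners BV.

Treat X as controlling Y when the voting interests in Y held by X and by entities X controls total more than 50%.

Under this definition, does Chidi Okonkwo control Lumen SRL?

No

Chidi holds 79% of Quillon, so Chidi controls Quillon.
In Lumen, Chidi's side holds only 21%, not > 50%.
So Chidi does not control Lumen.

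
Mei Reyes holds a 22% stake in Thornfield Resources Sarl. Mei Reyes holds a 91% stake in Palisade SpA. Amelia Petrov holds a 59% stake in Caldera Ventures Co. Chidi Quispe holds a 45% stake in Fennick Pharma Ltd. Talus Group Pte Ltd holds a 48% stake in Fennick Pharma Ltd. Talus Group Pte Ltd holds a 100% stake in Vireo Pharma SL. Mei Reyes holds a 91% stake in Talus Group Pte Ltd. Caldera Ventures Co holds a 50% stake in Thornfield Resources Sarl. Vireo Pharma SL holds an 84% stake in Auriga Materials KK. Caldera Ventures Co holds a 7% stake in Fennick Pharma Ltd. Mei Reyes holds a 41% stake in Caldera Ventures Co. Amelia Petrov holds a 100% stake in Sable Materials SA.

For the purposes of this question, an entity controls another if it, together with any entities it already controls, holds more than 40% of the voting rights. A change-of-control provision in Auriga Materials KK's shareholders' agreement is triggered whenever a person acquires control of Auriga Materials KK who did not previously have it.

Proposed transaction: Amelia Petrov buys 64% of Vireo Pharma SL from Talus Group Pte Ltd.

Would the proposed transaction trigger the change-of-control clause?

Yes

The purchase adds only to Amelia's holdings (Talus's stake shrinks), so Amelia is the only person who could newly come to control Auriga.
Amelia holds 59% of Caldera, so Amelia controls Caldera.
Caldera holds 50% of Thornfield, so Amelia controls Thornfield.
Amelia holds 100% of Sable, so Amelia controls Sable.
Neither Amelia nor any entity Amelia controls holds any voting interest in Auriga.
So before the transaction, Amelia does not control Auriga.
After the purchase, Amelia holds 64% of Vireo directly, and Talus's stake falls to 36%.
Amelia holds 64% of Vireo, so Amelia controls Vireo.
Vireo holds 84% of Auriga, so Amelia controls Auriga.
Amelia did not control Auriga before and does after, so the clause is triggered.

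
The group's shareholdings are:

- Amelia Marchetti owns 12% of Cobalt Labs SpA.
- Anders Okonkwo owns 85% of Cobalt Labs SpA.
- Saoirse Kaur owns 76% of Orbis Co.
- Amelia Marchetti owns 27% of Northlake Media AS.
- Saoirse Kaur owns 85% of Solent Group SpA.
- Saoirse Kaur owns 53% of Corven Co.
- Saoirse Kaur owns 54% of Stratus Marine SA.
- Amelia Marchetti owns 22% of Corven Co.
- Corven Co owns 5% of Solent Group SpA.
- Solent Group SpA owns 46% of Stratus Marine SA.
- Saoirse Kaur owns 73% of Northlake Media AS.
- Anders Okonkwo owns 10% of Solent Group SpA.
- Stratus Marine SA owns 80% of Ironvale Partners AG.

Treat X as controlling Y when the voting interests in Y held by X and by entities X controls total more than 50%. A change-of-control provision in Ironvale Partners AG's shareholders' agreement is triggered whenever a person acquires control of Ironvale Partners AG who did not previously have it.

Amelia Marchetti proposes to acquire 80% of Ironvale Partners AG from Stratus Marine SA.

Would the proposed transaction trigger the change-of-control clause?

The purchase adds only to Amelia's holdings (Stratus's stake shrinks), so Amelia is the only person who could newly come to control Ironvale.
Amelia's largest direct stake is 27% in Northlake, which does not meet the threshold, so Amelia controls no company.
Neither Amelia nor any entity Amelia controls holds any voting interest in Ironvale.
So before the transaction, Amelia does not control Ironvale.
After the purchase, Amelia holds 80% of Ironvale directly, and Stratus's stake falls to 0%.
Amelia holds 80% of Ironvale, so Amelia controls Ironvale.
Amelia did not control Ironvale before and does after, so the clause is triggered.

Yes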